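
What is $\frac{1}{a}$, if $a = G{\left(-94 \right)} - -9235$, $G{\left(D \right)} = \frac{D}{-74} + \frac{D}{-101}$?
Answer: $\frac{3737}{34519420} \approx 0.00010826$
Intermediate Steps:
$G{\left(D \right)} = - \frac{175 D}{7474}$ ($G{\left(D \right)} = D \left(- \frac{1}{74}\right) + D \left(- \frac{1}{101}\right) = - \frac{D}{74} - \frac{D}{101} = - \frac{175 D}{7474}$)
$a = \frac{34519420}{3737}$ ($a = \left(- \frac{175}{7474}\right) \left(-94\right) - -9235 = \frac{8225}{3737} + 9235 = \frac{34519420}{3737} \approx 9237.2$)
$\frac{1}{a} = \frac{1}{\frac{34519420}{3737}} = \frac{3737}{34519420}$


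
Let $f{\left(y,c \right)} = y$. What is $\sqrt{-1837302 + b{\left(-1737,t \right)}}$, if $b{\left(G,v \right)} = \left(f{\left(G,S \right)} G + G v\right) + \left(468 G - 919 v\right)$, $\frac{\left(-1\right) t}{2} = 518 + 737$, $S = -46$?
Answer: $\sqrt{7033511} \approx 2652.1$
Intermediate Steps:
$t = -2510$ ($t = - 2 \left(518 + 737\right) = \left(-2\right) 1255 = -2510$)
$b{\left(G,v \right)} = G^{2} - 919 v + 468 G + G v$ ($b{\left(G,v \right)} = \left(G G + G v\right) + \left(468 G - 919 v\right) = \left(G^{2} + G v\right) + \left(- 919 v + 468 G\right) = G^{2} - 919 v + 468 G + G v$)
$\sqrt{-1837302 + b{\left(-1737,t \right)}} = \sqrt{-1837302 + \left(\left(-1737\right)^{2} - -2306690 + 468 \left(-1737\right) - -4359870\right)} = \sqrt{-1837302 + \left(3017169 + 2306690 - 812916 + 4359870\right)} = \sqrt{-1837302 + 8870813} = \sqrt{7033511}$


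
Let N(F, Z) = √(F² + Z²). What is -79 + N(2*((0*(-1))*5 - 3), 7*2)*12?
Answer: -79 + 24*√58 ≈ 103.78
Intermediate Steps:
-79 + N(2*((0*(-1))*5 - 3), 7*2)*12 = -79 + √((2*((0*(-1))*5 - 3))² + (7*2)²)*12 = -79 + √((2*(0*5 - 3))² + 14²)*12 = -79 + √((2*(0 - 3))² + 196)*12 = -79 + √((2*(-3))² + 196)*12 = -79 + √((-6)² + 196)*12 = -79 + √(36 + 196)*12 = -79 + √232*12 = -79 + (2*√58)*12 = -79 + 24*√58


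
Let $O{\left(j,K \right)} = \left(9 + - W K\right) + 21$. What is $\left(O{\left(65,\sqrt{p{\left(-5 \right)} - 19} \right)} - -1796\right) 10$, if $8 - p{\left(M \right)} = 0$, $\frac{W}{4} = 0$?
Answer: $18260$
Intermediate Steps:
$W = 0$ ($W = 4 \cdot 0 = 0$)
$p{\left(M \right)} = 8$ ($p{\left(M \right)} = 8 - 0 = 8 + 0 = 8$)
$O{\left(j,K \right)} = 30$ ($O{\left(j,K \right)} = \left(9 + \left(-1\right) 0 K\right) + 21 = \left(9 + 0 K\right) + 21 = \left(9 + 0\right) + 21 = 9 + 21 = 30$)
$\left(O{\left(65,\sqrt{p{\left(-5 \right)} - 19} \right)} - -1796\right) 10 = \left(30 - -1796\right) 10 = \left(30 + 1796\right) 10 = 1826 \cdot 10 = 18260$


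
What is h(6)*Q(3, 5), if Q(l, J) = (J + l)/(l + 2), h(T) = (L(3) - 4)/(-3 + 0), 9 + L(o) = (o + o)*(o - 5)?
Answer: 40/3 ≈ 13.333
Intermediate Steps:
L(o) = -9 + 2*o*(-5 + o) (L(o) = -9 + (o + o)*(o - 5) = -9 + (2*o)*(-5 + o) = -9 + 2*o*(-5 + o))
h(T) = 25/3 (h(T) = ((-9 - 10*3 + 2*3²) - 4)/(-3 + 0) = ((-9 - 30 + 2*9) - 4)/(-3) = ((-9 - 30 + 18) - 4)*(-⅓) = (-21 - 4)*(-⅓) = -25*(-⅓) = 25/3)
Q(l, J) = (J + l)/(2 + l)
h(6)*Q(3, 5) = 25*((5 + 3)/(2 + 3))/3 = 25*(8/5)/3 = 25*((⅕)*8)/3 = (25/3)*(8/5) = 40/3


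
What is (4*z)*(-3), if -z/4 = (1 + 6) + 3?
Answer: 480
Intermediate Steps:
z = -40 (z = -4*((1 + 6) + 3) = -4*(7 + 3) = -4*10 = -40)
(4*z)*(-3) = (4*(-40))*(-3) = -160*(-3) = 480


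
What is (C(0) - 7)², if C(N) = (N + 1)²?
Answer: 36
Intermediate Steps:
C(N) = (1 + N)²
(C(0) - 7)² = ((1 + 0)² - 7)² = (1² - 7)² = (1 - 7)² = (-6)² = 36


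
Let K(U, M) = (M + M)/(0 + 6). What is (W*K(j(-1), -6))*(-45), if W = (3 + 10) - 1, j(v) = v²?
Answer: 1080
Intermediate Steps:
K(U, M) = M/3 (K(U, M) = (2*M)/6 = (2*M)*(⅙) = M/3)
W = 12 (W = 13 - 1 = 12)
(W*K(j(-1), -6))*(-45) = (12*((⅓)*(-6)))*(-45) = (12*(-2))*(-45) = -24*(-45) = 1080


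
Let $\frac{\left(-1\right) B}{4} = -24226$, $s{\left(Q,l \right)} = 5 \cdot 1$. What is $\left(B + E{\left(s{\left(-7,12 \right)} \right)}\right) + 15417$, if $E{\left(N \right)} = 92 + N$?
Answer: $112418$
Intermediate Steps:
$s{\left(Q,l \right)} = 5$
$B = 96904$ ($B = \left(-4\right) \left(-24226\right) = 96904$)
$\left(B + E{\left(s{\left(-7,12 \right)} \right)}\right) + 15417 = \left(96904 + \left(92 + 5\right)\right) + 15417 = \left(96904 + 97\right) + 15417 = 97001 + 15417 = 112418$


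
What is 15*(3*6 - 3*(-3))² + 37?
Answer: 10972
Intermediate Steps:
15*(3*6 - 3*(-3))² + 37 = 15*(18 + 9)² + 37 = 15*27² + 37 = 15*729 + 37 = 10935 + 37 = 10972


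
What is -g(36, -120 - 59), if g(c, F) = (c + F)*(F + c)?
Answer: -20449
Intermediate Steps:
g(c, F) = (F + c)**2 (g(c, F) = (F + c)*(F + c) = (F + c)**2)
-g(36, -120 - 59) = -((-120 - 59) + 36)**2 = -(-179 + 36)**2 = -1*(-143)**2 = -1*20449 = -20449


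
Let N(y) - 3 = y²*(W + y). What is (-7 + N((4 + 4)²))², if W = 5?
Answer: 79874064400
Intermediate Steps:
N(y) = 3 + y²*(5 + y)
(-7 + N((4 + 4)²))² = (-7 + (3 + ((4 + 4)²)³ + 5*((4 + 4)²)²))² = (-7 + (3 + (8²)³ + 5*(8²)²))² = (-7 + (3 + 64³ + 5*64²))² = (-7 + (3 + 262144 + 5*4096))² = (-7 + (3 + 262144 + 20480))² = (-7 + 282627)² = 282620² = 79874064400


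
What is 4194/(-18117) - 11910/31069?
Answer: -38452984/62541897 ≈ -0.61484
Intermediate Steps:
4194/(-18117) - 11910/31069 = 4194*(-1/18117) - 11910*1/31069 = -466/2013 - 11910/31069 = -38452984/62541897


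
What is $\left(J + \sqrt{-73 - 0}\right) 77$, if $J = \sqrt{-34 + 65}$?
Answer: $77 \sqrt{31} + 77 i \sqrt{73} \approx 428.72 + 657.89 i$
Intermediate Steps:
$J = \sqrt{31} \approx 5.5678$
$\left(J + \sqrt{-73 - 0}\right) 77 = \left(\sqrt{31} + \sqrt{-73 - 0}\right) 77 = \left(\sqrt{31} + \sqrt{-73 + 0}\right) 77 = \left(\sqrt{31} + \sqrt{-73}\right) 77 = \left(\sqrt{31} + i \sqrt{73}\right) 77 = 77 \sqrt{31} + 77 i \sqrt{73}$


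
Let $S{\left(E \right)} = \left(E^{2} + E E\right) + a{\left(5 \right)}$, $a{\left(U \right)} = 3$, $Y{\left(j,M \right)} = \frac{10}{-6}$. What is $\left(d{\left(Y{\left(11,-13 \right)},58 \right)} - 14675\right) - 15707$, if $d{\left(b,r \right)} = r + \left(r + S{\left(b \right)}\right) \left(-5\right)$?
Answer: $- \frac{275911}{9} \approx -30657.0$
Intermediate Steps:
$Y{\left(j,M \right)} = - \frac{5}{3}$ ($Y{\left(j,M \right)} = 10 \left(- \frac{1}{6}\right) = - \frac{5}{3}$)
$S{\left(E \right)} = 3 + 2 E^{2}$ ($S{\left(E \right)} = \left(E^{2} + E E\right) + 3 = \left(E^{2} + E^{2}\right) + 3 = 2 E^{2} + 3 = 3 + 2 E^{2}$)
$d{\left(b,r \right)} = -15 - 10 b^{2} - 4 r$ ($d{\left(b,r \right)} = r + \left(r + \left(3 + 2 b^{2}\right)\right) \left(-5\right) = r + \left(3 + r + 2 b^{2}\right) \left(-5\right) = r - \left(15 + 5 r + 10 b^{2}\right) = -15 - 10 b^{2} - 4 r$)
$\left(d{\left(Y{\left(11,-13 \right)},58 \right)} - 14675\right) - 15707 = \left(\left(-15 - 10 \left(- \frac{5}{3}\right)^{2} - 232\right) - 14675\right) - 15707 = \left(\left(-15 - \frac{250}{9} - 232\right) - 14675\right) - 15707 = \left(- \frac{2473}{9} - 14675\right) - 15707 = - \frac{134548}{9} - 15707 = - \frac{275911}{9}$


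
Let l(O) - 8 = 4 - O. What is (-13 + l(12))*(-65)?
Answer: 845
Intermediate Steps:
l(O) = 12 - O (l(O) = 8 + (4 - O) = 12 - O)
(-13 + l(12))*(-65) = (-13 + (12 - 1*12))*(-65) = (-13 + (12 - 12))*(-65) = (-13 + 0)*(-65) = -13*(-65) = 845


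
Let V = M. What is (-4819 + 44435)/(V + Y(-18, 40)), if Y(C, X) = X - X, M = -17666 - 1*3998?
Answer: -1238/677 ≈ -1.8287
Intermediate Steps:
M = -21664 (M = -17666 - 3998 = -21664)
V = -21664
Y(C, X) = 0
(-4819 + 44435)/(V + Y(-18, 40)) = (-4819 + 44435)/(-21664 + 0) = 39616/(-21664) = 39616*(-1/21664) = -1238/677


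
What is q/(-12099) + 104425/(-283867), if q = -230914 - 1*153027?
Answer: 107724741772/3434506833 ≈ 31.365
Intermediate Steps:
q = -383941 (q = -230914 - 153027 = -383941)
q/(-12099) + 104425/(-283867) = -383941/(-12099) + 104425/(-283867) = -383941*(-1/12099) + 104425*(-1/283867) = 383941/12099 - 104425/283867 = 107724741772/3434506833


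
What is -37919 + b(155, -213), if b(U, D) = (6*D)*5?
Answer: -44309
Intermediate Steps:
b(U, D) = 30*D
-37919 + b(155, -213) = -37919 + 30*(-213) = -37919 - 6390 = -44309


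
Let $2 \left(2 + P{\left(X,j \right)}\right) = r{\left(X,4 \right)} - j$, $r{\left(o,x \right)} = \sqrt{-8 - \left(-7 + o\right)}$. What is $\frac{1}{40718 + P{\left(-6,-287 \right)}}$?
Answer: $\frac{81719}{3338997478} - \frac{\sqrt{5}}{3338997478} \approx 2.4473 \cdot 10^{-5}$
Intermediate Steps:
$r{\left(o,x \right)} = \sqrt{-1 - o}$
$P{\left(X,j \right)} = -2 + \frac{\sqrt{-1 - X}}{2} - \frac{j}{2}$ ($P{\left(X,j \right)} = -2 + \frac{\sqrt{-1 - X} - j}{2} = -2 - \left(\frac{j}{2} - \frac{\sqrt{-1 - X}}{2}\right) = -2 + \frac{\sqrt{-1 - X}}{2} - \frac{j}{2}$)
$\frac{1}{40718 + P{\left(-6,-287 \right)}} = \frac{1}{40718 - \left(- \frac{283}{2} - \frac{\sqrt{-1 - -6}}{2}\right)} = \frac{1}{40718 + \left(-2 + \frac{\sqrt{-1 + 6}}{2} + \frac{287}{2}\right)} = \frac{1}{40718 + \left(-2 + \frac{\sqrt{5}}{2} + \frac{287}{2}\right)} = \frac{1}{40718 + \left(\frac{283}{2} + \frac{\sqrt{5}}{2}\right)} = \frac{1}{\frac{81719}{2} + \frac{\sqrt{5}}{2}}$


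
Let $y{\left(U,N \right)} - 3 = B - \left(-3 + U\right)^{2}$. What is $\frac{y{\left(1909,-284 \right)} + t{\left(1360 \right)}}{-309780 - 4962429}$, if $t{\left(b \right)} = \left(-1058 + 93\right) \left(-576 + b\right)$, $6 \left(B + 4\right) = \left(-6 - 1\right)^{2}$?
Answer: $\frac{26336333}{31633254} \approx 0.83255$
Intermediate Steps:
$B = \frac{25}{6}$ ($B = -4 + \frac{\left(-6 - 1\right)^{2}}{6} = -4 + \frac{\left(-7\right)^{2}}{6} = -4 + \frac{1}{6} \cdot 49 = -4 + \frac{49}{6} = \frac{25}{6} \approx 4.1667$)
$y{\left(U,N \right)} = \frac{43}{6} - \left(-3 + U\right)^{2}$ ($y{\left(U,N \right)} = 3 - \left(- \frac{25}{6} + \left(-3 + U\right)^{2}\right) = \frac{43}{6} - \left(-3 + U\right)^{2}$)
$t{\left(b \right)} = 555840 - 965 b$ ($t{\left(b \right)} = - 965 \left(-576 + b\right) = 555840 - 965 b$)
$\frac{y{\left(1909,-284 \right)} + t{\left(1360 \right)}}{-309780 - 4962429} = \frac{\left(\frac{43}{6} - \left(-3 + 1909\right)^{2}\right) + \left(555840 - 1312400\right)}{-309780 - 4962429} = \frac{\left(\frac{43}{6} - 1906^{2}\right) + \left(555840 - 1312400\right)}{-5272209} = \left(\left(\frac{43}{6} - 3632836\right) - 756560\right) \left(- \frac{1}{5272209}\right) = \left(- \frac{21796973}{6} - 756560\right) \left(- \frac{1}{5272209}\right) = \left(- \frac{26336333}{6}\right) \left(- \frac{1}{5272209}\right) = \frac{26336333}{31633254}$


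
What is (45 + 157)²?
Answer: 40804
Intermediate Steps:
(45 + 157)² = 202² = 40804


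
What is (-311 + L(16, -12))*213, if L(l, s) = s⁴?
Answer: 4350525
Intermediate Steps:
(-311 + L(16, -12))*213 = (-311 + (-12)⁴)*213 = (-311 + 20736)*213 = 20425*213 = 4350525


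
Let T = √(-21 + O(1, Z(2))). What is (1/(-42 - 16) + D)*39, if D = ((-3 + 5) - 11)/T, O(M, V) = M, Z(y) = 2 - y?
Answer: -39/58 + 351*I*√5/10 ≈ -0.67241 + 78.486*I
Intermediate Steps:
T = 2*I*√5 (T = √(-21 + 1) = √(-20) = 2*I*√5 ≈ 4.4721*I)
D = 9*I*√5/10 (D = ((-3 + 5) - 11)/((2*I*√5)) = (2 - 11)*(-I*√5/10) = -(-9)*I*√5/10 = 9*I*√5/10 ≈ 2.0125*I)
(1/(-42 - 16) + D)*39 = (1/(-42 - 16) + 9*I*√5/10)*39 = (1/(-58) + 9*I*√5/10)*39 = (-1/58 + 9*I*√5/10)*39 = -39/58 + 351*I*√5/10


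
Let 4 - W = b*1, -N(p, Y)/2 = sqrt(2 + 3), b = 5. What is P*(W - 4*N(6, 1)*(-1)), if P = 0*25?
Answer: 0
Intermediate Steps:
N(p, Y) = -2*sqrt(5) (N(p, Y) = -2*sqrt(2 + 3) = -2*sqrt(5))
W = -1 (W = 4 - 5 = -1)
P = 0
P*(W - 4*N(6, 1)*(-1)) = 0*(-1 - 4*(-2*sqrt(5))*(-1)) = 0*(-1 - (-8*sqrt(5))*(-1)) = 0*(-1 - 8*sqrt(5)) = 0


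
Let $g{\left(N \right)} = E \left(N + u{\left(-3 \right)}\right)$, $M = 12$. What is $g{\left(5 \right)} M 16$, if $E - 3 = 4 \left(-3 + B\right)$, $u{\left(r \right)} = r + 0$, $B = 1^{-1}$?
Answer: $-1920$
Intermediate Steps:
$B = 1$
$u{\left(r \right)} = r$
$E = -5$ ($E = 3 + 4 \left(-3 + 1\right) = 3 + 4 \left(-2\right) = 3 - 8 = -5$)
$g{\left(N \right)} = 15 - 5 N$ ($g{\left(N \right)} = - 5 \left(N - 3\right) = - 5 \left(-3 + N\right) = 15 - 5 N$)
$g{\left(5 \right)} M 16 = \left(15 - 25\right) 12 \cdot 16 = \left(-10\right) 12 \cdot 16 = \left(-120\right) 16 = -1920$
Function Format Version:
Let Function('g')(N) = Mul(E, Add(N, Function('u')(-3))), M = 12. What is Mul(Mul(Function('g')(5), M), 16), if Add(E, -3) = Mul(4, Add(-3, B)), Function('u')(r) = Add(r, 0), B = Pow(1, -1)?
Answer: -1920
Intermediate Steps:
B = 1
Function('u')(r) = r
E = -5 (E = Add(3, Mul(4, Add(-3, 1))) = Add(3, Mul(4, -2)) = Add(3, -8) = -5)
Function('g')(N) = Add(15, Mul(-5, N)) (Function('g')(N) = Mul(-5, Add(N, -3)) = Mul(-5, Add(-3, N)) = Add(15, Mul(-5, N)))
Mul(Mul(Function('g')(5), M), 16) = Mul(Mul(Add(15, Mul(-5, 5)), 12), 16) = Mul(Mul(Add(15, -25), 12), 16) = Mul(Mul(-10, 12), 16) = Mul(-120, 16) = -1920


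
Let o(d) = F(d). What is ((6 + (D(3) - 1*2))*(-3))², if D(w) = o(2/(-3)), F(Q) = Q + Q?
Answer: 64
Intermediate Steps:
F(Q) = 2*Q
o(d) = 2*d
D(w) = -4/3 (D(w) = 2*(2/(-3)) = 2*(2*(-⅓)) = 2*(-⅔) = -4/3)
((6 + (D(3) - 1*2))*(-3))² = ((6 + (-4/3 - 1*2))*(-3))² = ((6 + (-4/3 - 2))*(-3))² = ((6 - 10/3)*(-3))² = ((8/3)*(-3))² = (-8)² = 64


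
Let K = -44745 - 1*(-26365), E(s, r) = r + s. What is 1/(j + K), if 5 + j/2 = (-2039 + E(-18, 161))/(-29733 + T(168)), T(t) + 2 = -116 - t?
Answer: -30019/552045618 ≈ -5.4378e-5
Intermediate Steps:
T(t) = -118 - t (T(t) = -2 + (-116 - t) = -118 - t)
K = -18380 (K = -44745 + 26365 = -18380)
j = -296398/30019 (j = -10 + 2*((-2039 + (161 - 18))/(-29733 + (-118 - 1*168))) = -10 + 2*((-2039 + 143)/(-29733 + (-118 - 168))) = -10 + 2*(-1896/(-29733 - 286)) = -10 + 2*(-1896/(-30019)) = -10 + 2*(-1896*(-1/30019)) = -10 + 2*(1896/30019) = -10 + 3792/30019 = -296398/30019 ≈ -9.8737)
1/(j + K) = 1/(-296398/30019 - 18380) = 1/(-552045618/30019) = -30019/552045618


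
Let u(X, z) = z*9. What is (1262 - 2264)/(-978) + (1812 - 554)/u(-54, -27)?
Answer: -164473/39609 ≈ -4.1524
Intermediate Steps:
u(X, z) = 9*z
(1262 - 2264)/(-978) + (1812 - 554)/u(-54, -27) = (1262 - 2264)/(-978) + (1812 - 554)/((9*(-27))) = -1002*(-1/978) + 1258/(-243) = 167/163 + 1258*(-1/243) = 167/163 - 1258/243 = -164473/39609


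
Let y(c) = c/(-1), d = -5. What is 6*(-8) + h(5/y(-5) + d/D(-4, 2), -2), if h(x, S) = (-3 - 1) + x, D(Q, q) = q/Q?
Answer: -41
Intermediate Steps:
y(c) = -c (y(c) = c*(-1) = -c)
h(x, S) = -4 + x
6*(-8) + h(5/y(-5) + d/D(-4, 2), -2) = 6*(-8) + (-4 + (5/((-1*(-5))) - 5/(2/(-4)))) = -48 + (-4 + (5/5 - 5/(2*(-¼)))) = -48 + (-4 + (5*(⅕) - 5/(-½))) = -48 + (-4 + (1 - 5*(-2))) = -48 + (-4 + (1 + 10)) = -48 + (-4 + 11) = -48 + 7 = -41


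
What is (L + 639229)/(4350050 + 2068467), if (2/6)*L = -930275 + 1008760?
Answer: 874684/6418517 ≈ 0.13628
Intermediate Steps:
L = 235455 (L = 3*(-930275 + 1008760) = 3*78485 = 235455)
(L + 639229)/(4350050 + 2068467) = (235455 + 639229)/(4350050 + 2068467) = 874684/6418517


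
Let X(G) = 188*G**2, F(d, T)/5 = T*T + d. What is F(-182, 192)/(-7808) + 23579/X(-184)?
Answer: -9118807341/388260608 ≈ -23.486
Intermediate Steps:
F(d, T) = 5*d + 5*T**2 (F(d, T) = 5*(T*T + d) = 5*(T**2 + d) = 5*(d + T**2) = 5*d + 5*T**2)
F(-182, 192)/(-7808) + 23579/X(-184) = (5*(-182) + 5*192**2)/(-7808) + 23579/((188*(-184)**2)) = (-910 + 5*36864)*(-1/7808) + 23579/((188*33856)) = (-910 + 184320)*(-1/7808) + 23579/6364928 = 183410*(-1/7808) + 23579*(1/6364928) = -91705/3904 + 23579/6364928 = -9118807341/388260608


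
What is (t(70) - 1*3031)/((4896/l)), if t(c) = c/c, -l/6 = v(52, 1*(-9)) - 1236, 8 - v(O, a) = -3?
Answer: -618625/136 ≈ -4548.7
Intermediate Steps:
v(O, a) = 11 (v(O, a) = 8 - 1*(-3) = 8 + 3 = 11)
l = 7350 (l = -6*(11 - 1236) = -6*(-1225) = 7350)
t(c) = 1
(t(70) - 1*3031)/((4896/l)) = (1 - 1*3031)/((4896/7350)) = (1 - 3031)/((4896*(1/7350))) = -3030/816/1225 = -3030*1225/816 = -618625/136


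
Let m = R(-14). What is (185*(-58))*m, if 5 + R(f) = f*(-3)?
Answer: -397010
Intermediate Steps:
R(f) = -5 - 3*f (R(f) = -5 + f*(-3) = -5 - 3*f)
m = 37 (m = -5 - 3*(-14) = -5 + 42 = 37)
(185*(-58))*m = (185*(-58))*37 = -10730*37 = -397010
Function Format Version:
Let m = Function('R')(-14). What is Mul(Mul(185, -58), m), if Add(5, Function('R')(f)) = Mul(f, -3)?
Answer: -397010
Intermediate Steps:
Function('R')(f) = Add(-5, Mul(-3, f)) (Function('R')(f) = Add(-5, Mul(f, -3)) = Add(-5, Mul(-3, f)))
m = 37 (m = Add(-5, Mul(-3, -14)) = Add(-5, 42) = 37)
Mul(Mul(185, -58), m) = Mul(Mul(185, -58), 37) = Mul(-10730, 37) = -397010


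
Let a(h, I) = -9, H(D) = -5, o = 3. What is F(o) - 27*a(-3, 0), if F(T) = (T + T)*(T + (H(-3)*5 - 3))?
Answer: 93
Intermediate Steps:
F(T) = 2*T*(-28 + T) (F(T) = (T + T)*(T + (-5*5 - 3)) = (2*T)*(T + (-25 - 3)) = (2*T)*(T - 28) = (2*T)*(-28 + T) = 2*T*(-28 + T))
F(o) - 27*a(-3, 0) = 2*3*(-28 + 3) - 27*(-9) = 2*3*(-25) + 243 = -150 + 243 = 93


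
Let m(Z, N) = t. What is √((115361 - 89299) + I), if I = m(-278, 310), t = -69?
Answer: √25993 ≈ 161.22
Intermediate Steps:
m(Z, N) = -69
I = -69
√((115361 - 89299) + I) = √((115361 - 89299) - 69) = √(26062 - 69) = √25993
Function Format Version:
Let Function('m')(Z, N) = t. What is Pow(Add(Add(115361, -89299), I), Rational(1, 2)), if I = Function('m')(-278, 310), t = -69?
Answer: Pow(25993, Rational(1, 2)) ≈ 161.22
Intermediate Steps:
Function('m')(Z, N) = -69
I = -69
Pow(Add(Add(115361, -89299), I), Rational(1, 2)) = Pow(Add(Add(115361, -89299), -69), Rational(1, 2)) = Pow(Add(26062, -69), Rational(1, 2)) = Pow(25993, Rational(1, 2))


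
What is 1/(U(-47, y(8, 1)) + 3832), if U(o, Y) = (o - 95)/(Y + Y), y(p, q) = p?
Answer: 8/30585 ≈ 0.00026157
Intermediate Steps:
U(o, Y) = (-95 + o)/(2*Y) (U(o, Y) = (-95 + o)/((2*Y)) = (-95 + o)*(1/(2*Y)) = (-95 + o)/(2*Y))
1/(U(-47, y(8, 1)) + 3832) = 1/((½)*(-95 - 47)/8 + 3832) = 1/((½)*(⅛)*(-142) + 3832) = 1/(-71/8 + 3832) = 1/(30585/8) = 8/30585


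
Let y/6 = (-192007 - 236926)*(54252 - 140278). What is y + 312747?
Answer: 221396654295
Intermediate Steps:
y = 221396341548 (y = 6*((-192007 - 236926)*(54252 - 140278)) = 6*(-428933*(-86026)) = 6*36899390258 = 221396341548)
y + 312747 = 221396341548 + 312747 = 221396654295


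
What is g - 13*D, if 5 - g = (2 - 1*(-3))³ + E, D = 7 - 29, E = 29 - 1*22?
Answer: 159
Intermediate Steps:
E = 7 (E = 29 - 22 = 7)
D = -22
g = -127 (g = 5 - ((2 - 1*(-3))³ + 7) = 5 - ((2 + 3)³ + 7) = 5 - (5³ + 7) = 5 - (125 + 7) = 5 - 1*132 = 5 - 132 = -127)
g - 13*D = -127 - 13*(-22) = -127 + 286 = 159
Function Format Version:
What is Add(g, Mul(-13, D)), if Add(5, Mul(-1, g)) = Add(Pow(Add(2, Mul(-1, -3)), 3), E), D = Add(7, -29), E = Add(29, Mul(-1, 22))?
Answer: 159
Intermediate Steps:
E = 7 (E = Add(29, -22) = 7)
D = -22
g = -127 (g = Add(5, Mul(-1, Add(Pow(Add(2, Mul(-1, -3)), 3), 7))) = Add(5, Mul(-1, Add(Pow(Add(2, 3), 3), 7))) = Add(5, Mul(-1, Add(Pow(5, 3), 7))) = Add(5, Mul(-1, Add(125, 7))) = Add(5, Mul(-1, 132)) = Add(5, -132) = -127)
Add(g, Mul(-13, D)) = Add(-127, Mul(-13, -22)) = Add(-127, 286) = 159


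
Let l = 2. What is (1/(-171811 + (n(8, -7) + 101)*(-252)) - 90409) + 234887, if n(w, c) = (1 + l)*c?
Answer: 27735586137/191971 ≈ 1.4448e+5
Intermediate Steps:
n(w, c) = 3*c (n(w, c) = (1 + 2)*c = 3*c)
(1/(-171811 + (n(8, -7) + 101)*(-252)) - 90409) + 234887 = (1/(-171811 + (3*(-7) + 101)*(-252)) - 90409) + 234887 = (1/(-171811 + (-21 + 101)*(-252)) - 90409) + 234887 = (1/(-171811 + 80*(-252)) - 90409) + 234887 = (1/(-171811 - 20160) - 90409) + 234887 = (1/(-191971) - 90409) + 234887 = (-1/191971 - 90409) + 234887 = -17355906140/191971 + 234887 = 27735586137/191971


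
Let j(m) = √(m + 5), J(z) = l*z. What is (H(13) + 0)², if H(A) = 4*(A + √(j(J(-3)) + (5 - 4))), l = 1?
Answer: 16*(13 + √(1 + √2))² ≈ 3389.0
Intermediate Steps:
J(z) = z (J(z) = 1*z = z)
j(m) = √(5 + m)
H(A) = 4*A + 4*√(1 + √2) (H(A) = 4*(A + √(√(5 - 3) + (5 - 4))) = 4*(A + √(√2 + 1)) = 4*(A + √(1 + √2)) = 4*A + 4*√(1 + √2))
(H(13) + 0)² = ((4*13 + 4*√(1 + √2)) + 0)² = ((52 + 4*√(1 + √2)) + 0)² = (52 + 4*√(1 + √2))²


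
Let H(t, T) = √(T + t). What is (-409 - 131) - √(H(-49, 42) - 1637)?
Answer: -540 - √(-1637 + I*√7) ≈ -540.03 - 40.46*I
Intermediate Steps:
(-409 - 131) - √(H(-49, 42) - 1637) = (-409 - 131) - √(√(42 - 49) - 1637) = -540 - √(√(-7) - 1637) = -540 - √(I*√7 - 1637) = -540 - √(-1637 + I*√7)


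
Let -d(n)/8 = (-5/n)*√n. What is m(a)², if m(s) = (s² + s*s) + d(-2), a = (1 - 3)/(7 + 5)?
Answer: (1 - 360*I*√2)²/324 ≈ -800.0 - 3.1427*I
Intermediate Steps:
a = -⅙ (a = -2/12 = -2*1/12 = -⅙ ≈ -0.16667)
d(n) = 40/√n (d(n) = -8*(-5/n)*√n = -(-40)/√n = 40/√n)
m(s) = 2*s² - 20*I*√2 (m(s) = (s² + s*s) + 40/√(-2) = (s² + s²) + 40*(-I*√2/2) = 2*s² - 20*I*√2)
m(a)² = (2*(-⅙)² - 20*I*√2)² = (2*(1/36) - 20*I*√2)² = (1/18 - 20*I*√2)²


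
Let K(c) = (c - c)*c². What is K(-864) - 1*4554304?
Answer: -4554304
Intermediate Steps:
K(c) = 0 (K(c) = 0*c² = 0)
K(-864) - 1*4554304 = 0 - 1*4554304 = 0 - 4554304 = -4554304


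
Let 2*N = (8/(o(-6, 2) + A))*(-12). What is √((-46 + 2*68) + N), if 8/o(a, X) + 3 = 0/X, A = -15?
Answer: 3*√28938/53 ≈ 9.6290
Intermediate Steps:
o(a, X) = -8/3 (o(a, X) = 8/(-3 + 0/X) = 8/(-3 + 0) = 8/(-3) = 8*(-⅓) = -8/3)
N = 144/53 (N = ((8/(-8/3 - 15))*(-12))/2 = ((8/(-53/3))*(-12))/2 = ((8*(-3/53))*(-12))/2 = (-24/53*(-12))/2 = (½)*(288/53) = 144/53 ≈ 2.7170)
√((-46 + 2*68) + N) = √((-46 + 2*68) + 144/53) = √((-46 + 136) + 144/53) = √(90 + 144/53) = √(4914/53) = 3*√28938/53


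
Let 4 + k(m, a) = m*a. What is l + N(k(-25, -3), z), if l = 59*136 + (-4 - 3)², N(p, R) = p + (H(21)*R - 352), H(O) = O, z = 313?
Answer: 14365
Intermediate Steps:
k(m, a) = -4 + a*m (k(m, a) = -4 + m*a = -4 + a*m)
N(p, R) = -352 + p + 21*R (N(p, R) = p + (21*R - 352) = p + (-352 + 21*R) = -352 + p + 21*R)
l = 8073 (l = 8024 + (-7)² = 8024 + 49 = 8073)
l + N(k(-25, -3), z) = 8073 + (-352 + (-4 - 3*(-25)) + 21*313) = 8073 + (-352 + (-4 + 75) + 6573) = 8073 + (-352 + 71 + 6573) = 8073 + 6292 = 14365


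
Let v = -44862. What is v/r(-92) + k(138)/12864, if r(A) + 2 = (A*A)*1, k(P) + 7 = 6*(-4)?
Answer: -288683545/54427584 ≈ -5.3040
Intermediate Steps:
k(P) = -31 (k(P) = -7 + 6*(-4) = -7 - 24 = -31)
r(A) = -2 + A**2 (r(A) = -2 + (A*A)*1 = -2 + A**2*1 = -2 + A**2)
v/r(-92) + k(138)/12864 = -44862/(-2 + (-92)**2) - 31/12864 = -44862/(-2 + 8464) - 31*1/12864 = -44862/8462 - 31/12864 = -44862*1/8462 - 31/12864 = -22431/4231 - 31/12864 = -288683545/54427584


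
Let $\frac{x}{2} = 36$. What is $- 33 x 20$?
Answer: $-47520$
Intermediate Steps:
$x = 72$ ($x = 2 \cdot 36 = 72$)
$- 33 x 20 = \left(-33\right) 72 \cdot 20 = \left(-2376\right) 20 = -47520$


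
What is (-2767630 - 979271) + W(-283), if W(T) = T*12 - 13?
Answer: -3750310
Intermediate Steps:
W(T) = -13 + 12*T (W(T) = 12*T - 13 = -13 + 12*T)
(-2767630 - 979271) + W(-283) = (-2767630 - 979271) + (-13 + 12*(-283)) = -3746901 + (-13 - 3396) = -3746901 - 3409 = -3750310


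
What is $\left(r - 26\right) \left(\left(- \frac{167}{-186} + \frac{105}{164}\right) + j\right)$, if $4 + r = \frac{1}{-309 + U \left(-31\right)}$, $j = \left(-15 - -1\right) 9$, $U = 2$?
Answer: $\frac{21129899383}{5658492} \approx 3734.2$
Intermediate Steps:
$j = -126$ ($j = \left(-15 + 1\right) 9 = \left(-14\right) 9 = -126$)
$r = - \frac{1485}{371}$ ($r = -4 + \frac{1}{-309 + 2 \left(-31\right)} = -4 + \frac{1}{-309 - 62} = -4 + \frac{1}{-371} = -4 - \frac{1}{371} = - \frac{1485}{371} \approx -4.0027$)
$\left(r - 26\right) \left(\left(- \frac{167}{-186} + \frac{105}{164}\right) + j\right) = \left(- \frac{1485}{371} - 26\right) \left(\left(- \frac{167}{-186} + \frac{105}{164}\right) - 126\right) = - \frac{11131 \left(\left(\left(-167\right) \left(- \frac{1}{186}\right) + 105 \cdot \frac{1}{164}\right) - 126\right)}{371} = - \frac{11131 \left(\left(\frac{167}{186} + \frac{105}{164}\right) - 126\right)}{371} = - \frac{11131 \left(\frac{23459}{15252} - 126\right)}{371} = \left(- \frac{11131}{371}\right) \left(- \frac{1898293}{15252}\right) = \frac{21129899383}{5658492}$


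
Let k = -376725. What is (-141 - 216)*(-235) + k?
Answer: -292830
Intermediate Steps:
(-141 - 216)*(-235) + k = (-141 - 216)*(-235) - 376725 = -357*(-235) - 376725 = 83895 - 376725 = -292830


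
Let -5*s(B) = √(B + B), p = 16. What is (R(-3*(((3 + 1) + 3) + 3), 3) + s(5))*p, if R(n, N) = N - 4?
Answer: -16 - 16*√10/5 ≈ -26.119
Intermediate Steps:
R(n, N) = -4 + N
s(B) = -√2*√B/5 (s(B) = -√(B + B)/5 = -√2*√B/5)
(R(-3*(((3 + 1) + 3) + 3), 3) + s(5))*p = ((-4 + 3) - √2*√5/5)*16 = (-1 - √10/5)*16 = -16 - 16*√10/5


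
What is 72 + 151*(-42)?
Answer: -6270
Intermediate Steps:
72 + 151*(-42) = 72 - 6342 = -6270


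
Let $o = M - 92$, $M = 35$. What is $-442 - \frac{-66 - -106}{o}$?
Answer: $- \frac{25154}{57} \approx -441.3$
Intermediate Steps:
$o = -57$ ($o = 35 - 92 = -57$)
$-442 - \frac{-66 - -106}{o} = -442 - \frac{-66 - -106}{-57} = -442 - \left(-66 + 106\right) \left(- \frac{1}{57}\right) = -442 - 40 \left(- \frac{1}{57}\right) = -442 - - \frac{40}{57} = -442 + \frac{40}{57} = - \frac{25154}{57}$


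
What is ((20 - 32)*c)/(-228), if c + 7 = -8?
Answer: -15/19 ≈ -0.78947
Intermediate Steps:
c = -15 (c = -7 - 8 = -15)
((20 - 32)*c)/(-228) = ((20 - 32)*(-15))/(-228) = -12*(-15)*(-1/228) = 180*(-1/228) = -15/19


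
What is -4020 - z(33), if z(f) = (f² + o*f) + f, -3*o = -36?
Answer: -5538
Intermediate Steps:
o = 12 (o = -⅓*(-36) = 12)
z(f) = f² + 13*f (z(f) = (f² + 12*f) + f = f² + 13*f)
-4020 - z(33) = -4020 - 33*(13 + 33) = -4020 - 33*46 = -4020 - 1*1518 = -4020 - 1518 = -5538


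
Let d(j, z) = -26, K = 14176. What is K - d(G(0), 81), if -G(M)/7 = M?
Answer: 14202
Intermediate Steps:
G(M) = -7*M
K - d(G(0), 81) = 14176 - 1*(-26) = 14176 + 26 = 14202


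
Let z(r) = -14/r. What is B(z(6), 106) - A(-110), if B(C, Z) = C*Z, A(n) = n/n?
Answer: -745/3 ≈ -248.33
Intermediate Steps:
A(n) = 1
B(z(6), 106) - A(-110) = -14/6*106 - 1*1 = -14*1/6*106 - 1 = -7/3*106 - 1 = -742/3 - 1 = -745/3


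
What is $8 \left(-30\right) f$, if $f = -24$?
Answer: $5760$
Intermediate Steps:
$8 \left(-30\right) f = 8 \left(-30\right) \left(-24\right) = \left(-240\right) \left(-24\right) = 5760$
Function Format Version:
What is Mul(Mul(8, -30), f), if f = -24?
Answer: 5760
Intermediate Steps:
Mul(Mul(8, -30), f) = Mul(Mul(8, -30), -24) = Mul(-240, -24) = 5760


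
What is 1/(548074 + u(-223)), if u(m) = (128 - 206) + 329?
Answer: 1/548325 ≈ 1.8237e-6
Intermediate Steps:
u(m) = 251 (u(m) = -78 + 329 = 251)
1/(548074 + u(-223)) = 1/(548074 + 251) = 1/548325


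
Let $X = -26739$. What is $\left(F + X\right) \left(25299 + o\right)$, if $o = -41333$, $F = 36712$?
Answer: $-159907082$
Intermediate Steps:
$\left(F + X\right) \left(25299 + o\right) = \left(36712 - 26739\right) \left(25299 - 41333\right) = 9973 \left(-16034\right) = -159907082$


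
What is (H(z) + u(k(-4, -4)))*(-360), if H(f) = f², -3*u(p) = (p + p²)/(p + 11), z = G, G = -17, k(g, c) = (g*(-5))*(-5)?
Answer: -10447560/89 ≈ -1.1739e+5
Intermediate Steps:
k(g, c) = 25*g (k(g, c) = -5*g*(-5) = 25*g)
z = -17
u(p) = -(p + p²)/(3*(11 + p)) (u(p) = -(p + p²)/(3*(p + 11)) = -(p + p²)/(3*(11 + p)))
(H(z) + u(k(-4, -4)))*(-360) = ((-17)² - 25*(-4)*(1 + 25*(-4))/(33 + 3*(25*(-4))))*(-360) = (289 - 1*(-100)*(1 - 100)/(33 + 3*(-100)))*(-360) = (289 - 1*(-100)*(-99)/(33 - 300))*(-360) = (289 - 1*(-100)*(-99)/(-267))*(-360) = (289 - 1*(-100)*(-1/267)*(-99))*(-360) = (289 + 3300/89)*(-360) = (29021/89)*(-360) = -10447560/89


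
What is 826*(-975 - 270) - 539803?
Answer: -1568173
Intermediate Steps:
826*(-975 - 270) - 539803 = 826*(-1245) - 539803 = -1028370 - 539803 = -1568173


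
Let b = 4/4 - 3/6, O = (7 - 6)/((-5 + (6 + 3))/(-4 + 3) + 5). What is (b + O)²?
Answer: 9/4 ≈ 2.2500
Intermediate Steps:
O = 1 (O = 1/((-5 + 9)/(-1) + 5) = 1/(4*(-1) + 5) = 1/(-4 + 5) = 1/1 = 1*1 = 1)
b = ½ (b = 4*(¼) - 3*⅙ = 1 - ½ = ½ ≈ 0.50000)
(b + O)² = (½ + 1)² = (3/2)² = 9/4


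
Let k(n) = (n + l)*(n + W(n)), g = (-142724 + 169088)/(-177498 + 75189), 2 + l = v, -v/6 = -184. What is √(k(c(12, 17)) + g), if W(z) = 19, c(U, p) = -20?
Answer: I*√1258681504102/34103 ≈ 32.898*I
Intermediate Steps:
v = 1104 (v = -6*(-184) = 1104)
l = 1102 (l = -2 + 1104 = 1102)
g = -8788/34103 (g = 26364/(-102309) = 26364*(-1/102309) = -8788/34103 ≈ -0.25769)
k(n) = (19 + n)*(1102 + n) (k(n) = (n + 1102)*(n + 19) = (1102 + n)*(19 + n) = (19 + n)*(1102 + n))
√(k(c(12, 17)) + g) = √((20938 + (-20)² + 1121*(-20)) - 8788/34103) = √((20938 + 400 - 22420) - 8788/34103) = √(-1082 - 8788/34103) = √(-36908234/34103) = I*√1258681504102/34103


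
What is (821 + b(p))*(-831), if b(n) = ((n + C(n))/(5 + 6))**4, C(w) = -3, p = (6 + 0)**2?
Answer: -749562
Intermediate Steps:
p = 36 (p = 6**2 = 36)
b(n) = (-3/11 + n/11)**4 (b(n) = ((n - 3)/(5 + 6))**4 = ((-3 + n)/11)**4 = ((-3 + n)*(1/11))**4 = (-3/11 + n/11)**4)
(821 + b(p))*(-831) = (821 + (-3 + 36)**4/14641)*(-831) = (821 + (1/14641)*33**4)*(-831) = (821 + (1/14641)*1185921)*(-831) = (821 + 81)*(-831) = 902*(-831) = -749562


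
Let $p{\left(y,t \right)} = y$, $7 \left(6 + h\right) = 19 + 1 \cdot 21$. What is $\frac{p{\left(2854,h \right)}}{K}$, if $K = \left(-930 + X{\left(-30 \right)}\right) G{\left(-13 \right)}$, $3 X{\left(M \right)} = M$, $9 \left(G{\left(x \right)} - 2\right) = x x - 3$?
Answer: $- \frac{12843}{86480} \approx -0.14851$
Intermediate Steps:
$h = - \frac{2}{7}$ ($h = -6 + \frac{19 + 1 \cdot 21}{7} = -6 + \frac{19 + 21}{7} = -6 + \frac{1}{7} \cdot 40 = -6 + \frac{40}{7} = - \frac{2}{7} \approx -0.28571$)
$G{\left(x \right)} = \frac{5}{3} + \frac{x^{2}}{9}$ ($G{\left(x \right)} = 2 + \frac{x x - 3}{9} = 2 + \frac{x^{2} - 3}{9} = 2 + \frac{-3 + x^{2}}{9} = 2 + \left(- \frac{1}{3} + \frac{x^{2}}{9}\right) = \frac{5}{3} + \frac{x^{2}}{9}$)
$X{\left(M \right)} = \frac{M}{3}$
$K = - \frac{172960}{9}$ ($K = \left(-930 + \frac{1}{3} \left(-30\right)\right) \left(\frac{5}{3} + \frac{\left(-13\right)^{2}}{9}\right) = \left(-930 - 10\right) \left(\frac{5}{3} + \frac{1}{9} \cdot 169\right) = - 940 \left(\frac{5}{3} + \frac{169}{9}\right) = \left(-940\right) \frac{184}{9} = - \frac{172960}{9} \approx -19218.0$)
$\frac{p{\left(2854,h \right)}}{K} = \frac{2854}{- \frac{172960}{9}} = 2854 \left(- \frac{9}{172960}\right) = - \frac{12843}{86480}$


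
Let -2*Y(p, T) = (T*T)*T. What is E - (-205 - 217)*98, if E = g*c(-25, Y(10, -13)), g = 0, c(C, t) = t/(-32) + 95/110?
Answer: 41356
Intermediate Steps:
Y(p, T) = -T**3/2 (Y(p, T) = -T*T*T/2 = -T**2*T/2 = -T**3/2)
c(C, t) = 19/22 - t/32 (c(C, t) = t*(-1/32) + 95*(1/110) = -t/32 + 19/22 = 19/22 - t/32)
E = 0 (E = 0*(19/22 - (-1)*(-13)**3/64) = 0*(19/22 - (-1)*(-2197)/64) = 0*(19/22 - 1/32*2197/2) = 0*(19/22 - 2197/64) = 0*(-23559/704) = 0)
E - (-205 - 217)*98 = 0 - (-205 - 217)*98 = 0 - (-422)*98 = 0 - 1*(-41356) = 0 + 41356 = 41356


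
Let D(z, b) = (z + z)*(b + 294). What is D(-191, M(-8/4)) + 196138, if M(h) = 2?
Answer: 83066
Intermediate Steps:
D(z, b) = 2*z*(294 + b) (D(z, b) = (2*z)*(294 + b) = 2*z*(294 + b))
D(-191, M(-8/4)) + 196138 = 2*(-191)*(294 + 2) + 196138 = 2*(-191)*296 + 196138 = -113072 + 196138 = 83066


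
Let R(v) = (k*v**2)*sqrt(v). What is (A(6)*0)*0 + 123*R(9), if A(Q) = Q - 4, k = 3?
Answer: 89667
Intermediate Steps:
A(Q) = -4 + Q
R(v) = 3*v**(5/2) (R(v) = (3*v**2)*sqrt(v) = 3*v**(5/2))
(A(6)*0)*0 + 123*R(9) = ((-4 + 6)*0)*0 + 123*(3*9**(5/2)) = (2*0)*0 + 123*(3*243) = 0*0 + 123*729 = 0 + 89667 = 89667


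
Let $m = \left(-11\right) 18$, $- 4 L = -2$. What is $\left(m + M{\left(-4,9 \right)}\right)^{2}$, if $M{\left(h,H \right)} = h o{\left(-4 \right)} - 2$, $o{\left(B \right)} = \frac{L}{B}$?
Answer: $\frac{159201}{4} \approx 39800.0$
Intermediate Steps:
$L = \frac{1}{2}$ ($L = \left(- \frac{1}{4}\right) \left(-2\right) = \frac{1}{2} \approx 0.5$)
$o{\left(B \right)} = \frac{1}{2 B}$
$M{\left(h,H \right)} = -2 - \frac{h}{8}$ ($M{\left(h,H \right)} = h \frac{1}{2 \left(-4\right)} - 2 = h \frac{1}{2} \left(- \frac{1}{4}\right) - 2 = h \left(- \frac{1}{8}\right) - 2 = - \frac{h}{8} - 2 = -2 - \frac{h}{8}$)
$m = -198$
$\left(m + M{\left(-4,9 \right)}\right)^{2} = \left(-198 - \frac{3}{2}\right)^{2} = \left(- \frac{399}{2}\right)^{2} = \frac{159201}{4}$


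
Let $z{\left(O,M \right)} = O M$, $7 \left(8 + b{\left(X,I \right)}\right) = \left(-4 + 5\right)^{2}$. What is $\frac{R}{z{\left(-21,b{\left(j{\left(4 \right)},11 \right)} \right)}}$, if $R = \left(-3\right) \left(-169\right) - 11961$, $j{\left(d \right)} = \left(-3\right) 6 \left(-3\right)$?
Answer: $- \frac{3818}{55} \approx -69.418$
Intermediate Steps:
$j{\left(d \right)} = 54$ ($j{\left(d \right)} = \left(-18\right) \left(-3\right) = 54$)
$b{\left(X,I \right)} = - \frac{55}{7}$ ($b{\left(X,I \right)} = -8 + \frac{\left(-4 + 5\right)^{2}}{7} = -8 + \frac{1^{2}}{7} = -8 + \frac{1}{7} \cdot 1 = -8 + \frac{1}{7} = - \frac{55}{7}$)
$R = -11454$ ($R = 507 - 11961 = -11454$)
$z{\left(O,M \right)} = M O$
$\frac{R}{z{\left(-21,b{\left(j{\left(4 \right)},11 \right)} \right)}} = - \frac{11454}{\left(- \frac{55}{7}\right) \left(-21\right)} = - \frac{11454}{165} = \left(-11454\right) \frac{1}{165} = - \frac{3818}{55}$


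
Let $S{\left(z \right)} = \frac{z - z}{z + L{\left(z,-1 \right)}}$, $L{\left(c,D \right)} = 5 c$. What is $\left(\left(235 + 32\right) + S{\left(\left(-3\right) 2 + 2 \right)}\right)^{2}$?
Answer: $71289$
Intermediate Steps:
$S{\left(z \right)} = 0$ ($S{\left(z \right)} = \frac{z - z}{z + 5 z} = \frac{0}{6 z} = 0 \frac{1}{6 z} = 0$)
$\left(\left(235 + 32\right) + S{\left(\left(-3\right) 2 + 2 \right)}\right)^{2} = \left(\left(235 + 32\right) + 0\right)^{2} = \left(267 + 0\right)^{2} = 267^{2} = 71289$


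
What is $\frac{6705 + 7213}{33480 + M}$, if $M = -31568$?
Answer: $\frac{6959}{956} \approx 7.2793$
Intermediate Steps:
$\frac{6705 + 7213}{33480 + M} = \frac{6705 + 7213}{33480 - 31568} = \frac{13918}{1912} = 13918 \cdot \frac{1}{1912} = \frac{6959}{956}$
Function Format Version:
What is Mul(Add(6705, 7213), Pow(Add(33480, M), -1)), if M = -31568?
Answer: Rational(6959, 956) ≈ 7.2793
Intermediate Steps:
Mul(Add(6705, 7213), Pow(Add(33480, M), -1)) = Mul(Add(6705, 7213), Pow(Add(33480, -31568), -1)) = Mul(13918, Pow(1912, -1)) = Mul(13918, Rational(1, 1912)) = Rational(6959, 956)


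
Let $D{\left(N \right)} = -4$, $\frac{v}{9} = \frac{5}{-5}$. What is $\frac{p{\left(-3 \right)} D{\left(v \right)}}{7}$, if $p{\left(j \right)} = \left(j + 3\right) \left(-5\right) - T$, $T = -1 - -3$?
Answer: $\frac{8}{7} \approx 1.1429$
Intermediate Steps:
$T = 2$ ($T = -1 + 3 = 2$)
$p{\left(j \right)} = -17 - 5 j$ ($p{\left(j \right)} = \left(j + 3\right) \left(-5\right) - 2 = \left(3 + j\right) \left(-5\right) - 2 = \left(-15 - 5 j\right) - 2 = -17 - 5 j$)
$v = -9$ ($v = 9 \frac{5}{-5} = 9 \cdot 5 \left(- \frac{1}{5}\right) = 9 \left(-1\right) = -9$)
$\frac{p{\left(-3 \right)} D{\left(v \right)}}{7} = \frac{\left(-17 - -15\right) \left(-4\right)}{7} = \left(-17 + 15\right) \left(-4\right) \frac{1}{7} = \left(-2\right) \left(-4\right) \frac{1}{7} = 8 \cdot \frac{1}{7} = \frac{8}{7}$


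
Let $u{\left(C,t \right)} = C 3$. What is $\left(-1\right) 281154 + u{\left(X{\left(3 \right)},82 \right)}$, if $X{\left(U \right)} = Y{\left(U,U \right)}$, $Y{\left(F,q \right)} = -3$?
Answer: $-281163$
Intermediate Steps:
$X{\left(U \right)} = -3$
$u{\left(C,t \right)} = 3 C$
$\left(-1\right) 281154 + u{\left(X{\left(3 \right)},82 \right)} = \left(-1\right) 281154 + 3 \left(-3\right) = -281154 - 9 = -281163$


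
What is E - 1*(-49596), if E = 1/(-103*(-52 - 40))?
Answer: 469971697/9476 ≈ 49596.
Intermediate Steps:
E = 1/9476 (E = 1/(-103*(-92)) = 1/9476 ≈ 0.00010553)
E - 1*(-49596) = 1/9476 - 1*(-49596) = 1/9476 + 49596 = 469971697/9476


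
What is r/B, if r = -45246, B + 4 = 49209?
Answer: -45246/49205 ≈ -0.91954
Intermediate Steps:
B = 49205 (B = -4 + 49209 = 49205)
r/B = -45246/49205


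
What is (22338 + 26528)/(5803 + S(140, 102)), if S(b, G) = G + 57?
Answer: 24433/2981 ≈ 8.1962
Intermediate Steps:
S(b, G) = 57 + G
(22338 + 26528)/(5803 + S(140, 102)) = (22338 + 26528)/(5803 + (57 + 102)) = 48866/(5803 + 159) = 48866/5962 = 48866*(1/5962) = 24433/2981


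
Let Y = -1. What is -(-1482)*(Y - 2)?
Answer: -4446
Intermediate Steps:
-(-1482)*(Y - 2) = -(-1482)*(-1 - 2) = -(-1482)*(-3) = -494*9 = -4446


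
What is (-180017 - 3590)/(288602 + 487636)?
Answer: -183607/776238 ≈ -0.23653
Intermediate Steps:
(-180017 - 3590)/(288602 + 487636) = -183607/776238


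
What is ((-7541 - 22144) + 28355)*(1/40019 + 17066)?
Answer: -129763208450/5717 ≈ -2.2698e+7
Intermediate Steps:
((-7541 - 22144) + 28355)*(1/40019 + 17066) = (-29685 + 28355)*(1/40019 + 17066) = -1330*682964255/40019 = -129763208450/5717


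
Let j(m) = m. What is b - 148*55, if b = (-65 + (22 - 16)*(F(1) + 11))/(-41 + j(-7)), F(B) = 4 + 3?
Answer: -390763/48 ≈ -8140.9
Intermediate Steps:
F(B) = 7
b = -43/48 (b = (-65 + (22 - 16)*(7 + 11))/(-41 - 7) = (-65 + 6*18)/(-48) = (-65 + 108)*(-1/48) = 43*(-1/48) = -43/48 ≈ -0.89583)
b - 148*55 = -43/48 - 148*55 = -43/48 - 8140 = -390763/48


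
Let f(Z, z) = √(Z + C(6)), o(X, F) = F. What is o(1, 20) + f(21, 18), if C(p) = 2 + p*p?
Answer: 20 + √59 ≈ 27.681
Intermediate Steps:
C(p) = 2 + p²
f(Z, z) = √(38 + Z) (f(Z, z) = √(Z + (2 + 6²)) = √(Z + (2 + 36)) = √(Z + 38) = √(38 + Z))
o(1, 20) + f(21, 18) = 20 + √(38 + 21) = 20 + √59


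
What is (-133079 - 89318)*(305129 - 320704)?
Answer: 3463833275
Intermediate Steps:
(-133079 - 89318)*(305129 - 320704) = -222397*(-15575) = 3463833275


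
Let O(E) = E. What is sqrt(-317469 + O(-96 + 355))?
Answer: I*sqrt(317210) ≈ 563.21*I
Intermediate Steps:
sqrt(-317469 + O(-96 + 355)) = sqrt(-317469 + (-96 + 355)) = sqrt(-317469 + 259) = sqrt(-317210) = I*sqrt(317210)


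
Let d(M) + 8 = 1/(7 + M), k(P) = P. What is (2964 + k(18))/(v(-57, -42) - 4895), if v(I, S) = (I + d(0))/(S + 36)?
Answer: -31311/51284 ≈ -0.61054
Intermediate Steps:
d(M) = -8 + 1/(7 + M)
v(I, S) = (-55/7 + I)/(36 + S) (v(I, S) = (I + (-55 - 8*0)/(7 + 0))/(S + 36) = (I + (-55 + 0)/7)/(36 + S) = (I + (⅐)*(-55))/(36 + S) = (I - 55/7)/(36 + S) = (-55/7 + I)/(36 + S))
(2964 + k(18))/(v(-57, -42) - 4895) = (2964 + 18)/((-55/7 - 57)/(36 - 42) - 4895) = 2982/(-454/7/(-6) - 4895) = 2982/(-⅙*(-454/7) - 4895) = 2982/(227/21 - 4895) = 2982/(-102568/21) = 2982*(-21/102568) = -31311/51284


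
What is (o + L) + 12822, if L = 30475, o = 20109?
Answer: 63406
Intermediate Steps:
(o + L) + 12822 = (20109 + 30475) + 12822 = 50584 + 12822 = 63406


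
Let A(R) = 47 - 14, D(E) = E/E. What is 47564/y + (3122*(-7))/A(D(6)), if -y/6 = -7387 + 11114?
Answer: -81711460/122991 ≈ -664.37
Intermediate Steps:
D(E) = 1
A(R) = 33
y = -22362 (y = -6*(-7387 + 11114) = -6*3727 = -22362)
47564/y + (3122*(-7))/A(D(6)) = 47564/(-22362) + (3122*(-7))/33 = 47564*(-1/22362) - 21854*1/33 = -23782/11181 - 21854/33 = -81711460/122991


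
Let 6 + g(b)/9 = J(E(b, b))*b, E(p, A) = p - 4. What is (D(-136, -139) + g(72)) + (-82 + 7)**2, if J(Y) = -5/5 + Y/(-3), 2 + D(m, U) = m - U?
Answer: -9764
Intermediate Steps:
D(m, U) = -2 + m - U (D(m, U) = -2 + (m - U) = -2 + m - U)
E(p, A) = -4 + p
J(Y) = -1 - Y/3 (J(Y) = -5*1/5 + Y*(-1/3) = -1 - Y/3)
g(b) = -54 + 9*b*(1/3 - b/3) (g(b) = -54 + 9*((-1 - (-4 + b)/3)*b) = -54 + 9*((-1 + (4/3 - b/3))*b) = -54 + 9*((1/3 - b/3)*b) = -54 + 9*(b*(1/3 - b/3)) = -54 + 9*b*(1/3 - b/3))
(D(-136, -139) + g(72)) + (-82 + 7)**2 = ((-2 - 136 - 1*(-139)) + (-54 - 3*72**2 + 3*72)) + (-82 + 7)**2 = ((-2 - 136 + 139) + (-54 - 3*5184 + 216)) + (-75)**2 = (1 + (-54 - 15552 + 216)) + 5625 = (1 - 15390) + 5625 = -15389 + 5625 = -9764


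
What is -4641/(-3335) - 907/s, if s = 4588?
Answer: 18268063/15300980 ≈ 1.1939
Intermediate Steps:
-4641/(-3335) - 907/s = -4641/(-3335) - 907/4588 = -4641*(-1/3335) - 907*1/4588 = 4641/3335 - 907/4588 = 18268063/15300980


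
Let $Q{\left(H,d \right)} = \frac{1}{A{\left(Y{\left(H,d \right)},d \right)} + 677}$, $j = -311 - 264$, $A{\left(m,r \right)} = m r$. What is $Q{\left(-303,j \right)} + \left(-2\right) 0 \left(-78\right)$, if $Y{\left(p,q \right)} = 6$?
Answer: $- \frac{1}{2773} \approx -0.00036062$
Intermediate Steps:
$j = -575$ ($j = -311 - 264 = -575$)
$Q{\left(H,d \right)} = \frac{1}{677 + 6 d}$ ($Q{\left(H,d \right)} = \frac{1}{6 d + 677} = \frac{1}{677 + 6 d}$)
$Q{\left(-303,j \right)} + \left(-2\right) 0 \left(-78\right) = \frac{1}{677 + 6 \left(-575\right)} + \left(-2\right) 0 \left(-78\right) = \frac{1}{677 - 3450} + 0 \left(-78\right) = \frac{1}{-2773} + 0 = - \frac{1}{2773} + 0 = - \frac{1}{2773}$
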